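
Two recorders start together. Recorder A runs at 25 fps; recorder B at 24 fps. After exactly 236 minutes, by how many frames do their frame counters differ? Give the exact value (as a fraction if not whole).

236 min = 14160 s.
A emits 25 × 14160 = 354000 frames; B emits 24 × 14160 = 339840.
Difference = 14160 frames; B is behind A.

14160 frames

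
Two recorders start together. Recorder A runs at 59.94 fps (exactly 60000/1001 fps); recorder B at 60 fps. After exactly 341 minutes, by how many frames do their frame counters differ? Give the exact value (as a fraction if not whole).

341 min = 20460 s.
A emits 60000/1001 × 20460 = 111600000/91 frames; B emits 60 × 20460 = 1227600.
Difference = 111600/91 frames (≈ 1226.3736); B is ahead of A.

111600/91 frames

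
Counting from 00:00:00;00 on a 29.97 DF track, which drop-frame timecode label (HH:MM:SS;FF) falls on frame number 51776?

00:28:47;18

Each 10-minute DF block holds 10 × 60 × 30 − 9 × 2 = 17982 frames. 51776 ÷ 17982 → 2 full blocks, remainder 15812.
Within the partial block the first minute is 1800 frames and each further minute 1798, so 8 further minute boundaries passed. Total skipped labels = 18 × 2 + 2 × 8 = 52.
Non-drop label index = 51776 + 52 = 51828; at 30 labels/s that is 00:28:47:18, i.e. DF 00:28:47;18.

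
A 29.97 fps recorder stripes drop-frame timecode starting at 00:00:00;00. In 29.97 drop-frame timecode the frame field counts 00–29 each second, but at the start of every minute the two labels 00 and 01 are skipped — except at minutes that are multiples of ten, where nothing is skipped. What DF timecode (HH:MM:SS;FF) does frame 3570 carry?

00:01:59;02

Ten DF minutes hold 17982 frames, so frame 3570 lies in block 0 (frames 0–17981) with 3570 frames into that block.
The block's first minute is 1800 frames and the rest 1798 each; 3570 frames reaches minute 1, so 0 × 18 + 1 × 2 = 2 labels have been skipped so far.
Adding those back, label number 3570 + 2 = 3572 at 30 labels/s is 119 s + 2 f = 0 h 1 min 59 s frame 2, i.e. 00:01:59;02.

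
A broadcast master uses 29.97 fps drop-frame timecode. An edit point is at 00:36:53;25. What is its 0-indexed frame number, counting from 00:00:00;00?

66349

Complete 10-minute blocks: 3, each 17982 frames → 53946.
Remaining 6 whole minutes in the current block: 1800 + 5 × 1798 = 10790 frames.
Within the current minute: 53 × 30 + 25 − 2 = 1613 (labels ;00/;01 skipped at this minute). Total = 53946 + 10790 + 1613 = 66349.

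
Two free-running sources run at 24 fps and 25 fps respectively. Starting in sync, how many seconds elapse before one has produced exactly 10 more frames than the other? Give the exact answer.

The gap grows by |25 − 24| = 1 frame per second.
Time for a 10-frame gap: 10 ÷ (1) = 10 s.

10 seconds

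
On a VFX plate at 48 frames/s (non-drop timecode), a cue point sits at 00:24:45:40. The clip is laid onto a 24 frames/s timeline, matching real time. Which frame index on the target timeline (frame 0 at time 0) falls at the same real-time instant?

Source frame index: (0×3600 + 24×60 + 45) × 48 + 40 = 71320.
Real time: 71320 / (48) = 8915/6 s.
Target frame: (8915/6) × (24) = 35660.

frame 35660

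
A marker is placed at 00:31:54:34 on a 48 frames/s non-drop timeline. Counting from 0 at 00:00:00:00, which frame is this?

Total seconds to the label: (0 × 3600 + 31 × 60 + 54) = 1914.
Frame index = 1914 × 48 + 34 = 91906.

91906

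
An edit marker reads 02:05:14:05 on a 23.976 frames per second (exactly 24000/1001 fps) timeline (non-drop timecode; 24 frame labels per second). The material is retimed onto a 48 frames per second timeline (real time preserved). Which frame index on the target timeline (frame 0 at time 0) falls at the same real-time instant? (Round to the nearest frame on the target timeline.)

Source frame index: (2×3600 + 5×60 + 14) × 24 + 5 = 180341.
Real time: 180341 / (24000/1001) = 180521341/24000 s.
Target frame: (180521341/24000) × (48) = 180521341/500 ≈ 361042.682 → 361043.

frame 361043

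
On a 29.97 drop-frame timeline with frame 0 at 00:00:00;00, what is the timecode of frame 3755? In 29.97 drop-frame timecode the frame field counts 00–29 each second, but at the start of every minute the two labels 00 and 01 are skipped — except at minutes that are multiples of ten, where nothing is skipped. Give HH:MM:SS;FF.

00:02:05;09

Each 10-minute DF block holds 10 × 60 × 30 − 9 × 2 = 17982 frames. 3755 ÷ 17982 → 0 full blocks, remainder 3755.
Within the partial block the first minute is 1800 frames and each further minute 1798, so 2 further minute boundaries passed. Total skipped labels = 18 × 0 + 2 × 2 = 4.
Non-drop label index = 3755 + 4 = 3759; at 30 labels/s that is 00:02:05:09, i.e. DF 00:02:05;09.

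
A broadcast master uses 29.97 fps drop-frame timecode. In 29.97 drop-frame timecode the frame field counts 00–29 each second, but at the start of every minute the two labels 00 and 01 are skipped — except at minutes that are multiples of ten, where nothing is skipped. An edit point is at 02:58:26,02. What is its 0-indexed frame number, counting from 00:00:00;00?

320860

Complete 10-minute blocks: 17, each 17982 frames → 305694.
Remaining 8 whole minutes in the current block: 1800 + 7 × 1798 = 14386 frames.
Within the current minute: 26 × 30 + 2 − 2 = 780 (labels ;00/;01 skipped at this minute). Total = 305694 + 14386 + 780 = 320860.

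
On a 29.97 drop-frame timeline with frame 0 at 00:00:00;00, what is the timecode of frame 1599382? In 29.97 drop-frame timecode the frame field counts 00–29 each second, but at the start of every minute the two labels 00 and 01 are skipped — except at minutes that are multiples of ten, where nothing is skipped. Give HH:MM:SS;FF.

14:49:26;04

Each 10-minute DF block holds 10 × 60 × 30 − 9 × 2 = 17982 frames. 1599382 ÷ 17982 → 88 full blocks, remainder 16966.
Within the partial block the first minute is 1800 frames and each further minute 1798, so 9 further minute boundaries passed. Total skipped labels = 18 × 88 + 2 × 9 = 1602.
Non-drop label index = 1599382 + 1602 = 1600984; at 30 labels/s that is 14:49:26:04, i.e. DF 14:49:26;04.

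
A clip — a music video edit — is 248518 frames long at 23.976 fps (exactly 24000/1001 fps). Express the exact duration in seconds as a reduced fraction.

Running time = 248518 ÷ (24000/1001) = 248518 × 1001/24000 = 124383259/12000 s.

124383259/12000 seconds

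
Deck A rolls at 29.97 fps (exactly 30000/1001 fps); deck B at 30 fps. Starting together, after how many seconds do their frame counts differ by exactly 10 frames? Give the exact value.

1001/3 seconds

The gap grows by |30 − 30000/1001| = 30/1001 frames per second.
Time for a 10-frame gap: 10 ÷ (30/1001) = 1001/3 s.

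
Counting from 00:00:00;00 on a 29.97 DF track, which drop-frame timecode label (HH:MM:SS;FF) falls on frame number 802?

Ten DF minutes hold 17982 frames, so frame 802 lies in block 0 (frames 0–17981) with 802 frames into that block.
The block's first minute is 1800 frames and the rest 1798 each; 802 frames reaches minute 0, so 0 × 18 + 0 × 2 = 0 labels have been skipped so far.
Adding those back, label number 802 + 0 = 802 at 30 labels/s is 26 s + 22 f = 0 h 0 min 26 s frame 22, i.e. 00:00:26;22.

00:00:26;22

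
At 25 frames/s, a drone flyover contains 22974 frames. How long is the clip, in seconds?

Running time = 22974 / (25) = 918.96 s.

918.96 seconds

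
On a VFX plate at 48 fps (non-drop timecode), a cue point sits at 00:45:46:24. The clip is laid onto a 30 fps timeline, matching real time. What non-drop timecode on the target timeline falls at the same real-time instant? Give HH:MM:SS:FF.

00:45:46:15

Source frame index: (0×3600 + 45×60 + 46) × 48 + 24 = 131832.
Real time: 131832 / (48) = 5493/2 s.
Target frame: (5493/2) × (30) = 82395.
At 30 labels/s: frame 82395 → 00:45:46:15.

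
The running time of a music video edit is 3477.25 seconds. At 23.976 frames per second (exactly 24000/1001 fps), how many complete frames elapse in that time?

83370 frames

Frames = 3477.25 × 24000/1001 = 11922000/143 ≈ 83370.6294.
Complete frames: 83370.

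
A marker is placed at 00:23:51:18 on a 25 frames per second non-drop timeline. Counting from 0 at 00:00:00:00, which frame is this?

Total seconds to the label: (0 × 3600 + 23 × 60 + 51) = 1431.
Frame index = 1431 × 25 + 18 = 35793.

35793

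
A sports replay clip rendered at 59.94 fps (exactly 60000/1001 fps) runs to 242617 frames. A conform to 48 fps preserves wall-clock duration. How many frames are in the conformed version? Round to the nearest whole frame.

194288 frames

Frames at target rate = 242617 × (48) / (60000/1001) = 242859617/1250 ≈ 194287.694.
Nearest whole frame: 194288.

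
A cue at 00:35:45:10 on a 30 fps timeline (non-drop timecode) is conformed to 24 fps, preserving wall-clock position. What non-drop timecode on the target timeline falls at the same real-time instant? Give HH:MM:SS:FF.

Source frame index: (0×3600 + 35×60 + 45) × 30 + 10 = 64360.
Real time: 64360 / (30) = 6436/3 s.
Target frame: (6436/3) × (24) = 51488.
At 24 labels/s: frame 51488 → 00:35:45:08.

00:35:45:08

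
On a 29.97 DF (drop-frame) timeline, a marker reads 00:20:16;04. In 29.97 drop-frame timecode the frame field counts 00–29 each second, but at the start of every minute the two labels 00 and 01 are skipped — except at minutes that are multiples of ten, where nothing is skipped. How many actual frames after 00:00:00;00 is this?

36448

Complete 10-minute blocks: 2, each 17982 frames → 35964.
Remaining 0 whole minutes in the current block: 0 frames.
Within the current minute: 16 × 30 + 4 = 484. Total = 35964 + 0 + 484 = 36448.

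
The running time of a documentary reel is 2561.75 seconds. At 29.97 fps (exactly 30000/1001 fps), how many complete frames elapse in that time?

Frames = 2561.75 × 30000/1001 = 76852500/1001 ≈ 76775.7243.
Complete frames: 76775.

76775 frames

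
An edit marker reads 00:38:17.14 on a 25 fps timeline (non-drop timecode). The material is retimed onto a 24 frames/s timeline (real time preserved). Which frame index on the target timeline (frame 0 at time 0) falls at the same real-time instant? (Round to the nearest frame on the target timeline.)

Source frame index: (0×3600 + 38×60 + 17) × 25 + 14 = 57439.
Real time: 57439 / (25) = 57439/25 s.
Target frame: (57439/25) × (24) = 1378536/25 ≈ 55141.440 → 55141.

frame 55141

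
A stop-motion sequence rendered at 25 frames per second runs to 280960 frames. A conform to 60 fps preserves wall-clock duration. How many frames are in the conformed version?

674304 frames

Target frames = source frames × (target rate / source rate) = 280960 × (60)/(25) = 280960 × 12/5 = 674304.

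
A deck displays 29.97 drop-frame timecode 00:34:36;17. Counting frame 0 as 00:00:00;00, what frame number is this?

62235

Complete 10-minute blocks: 3, each 17982 frames → 53946.
Remaining 4 whole minutes in the current block: 1800 + 3 × 1798 = 7194 frames.
Within the current minute: 36 × 30 + 17 − 2 = 1095 (labels ;00/;01 skipped at this minute). Total = 53946 + 7194 + 1095 = 62235.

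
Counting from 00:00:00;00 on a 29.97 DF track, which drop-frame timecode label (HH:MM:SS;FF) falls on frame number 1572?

Ten DF minutes hold 17982 frames, so frame 1572 lies in block 0 (frames 0–17981) with 1572 frames into that block.
The block's first minute is 1800 frames and the rest 1798 each; 1572 frames reaches minute 0, so 0 × 18 + 0 × 2 = 0 labels have been skipped so far.
Adding those back, label number 1572 + 0 = 1572 at 30 labels/s is 52 s + 12 f = 0 h 0 min 52 s frame 12, i.e. 00:00:52;12.

00:00:52;12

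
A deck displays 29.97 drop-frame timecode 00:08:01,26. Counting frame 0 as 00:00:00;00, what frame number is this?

As if non-drop at 30 labels/s: (0 × 3600 + 8 × 60 + 1) × 30 + 26 = 14456.
Minute boundaries passed: 8; those not divisible by 10: 8 − 0 = 8; dropped labels = 2 × 8 = 16.
Actual frame index = 14456 − 16 = 14440.

14440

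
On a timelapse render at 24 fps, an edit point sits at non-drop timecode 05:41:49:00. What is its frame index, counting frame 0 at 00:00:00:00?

Total seconds to the label: (5 × 3600 + 41 × 60 + 49) = 20509.
Frame index = 20509 × 24 + 0 = 492216.

492216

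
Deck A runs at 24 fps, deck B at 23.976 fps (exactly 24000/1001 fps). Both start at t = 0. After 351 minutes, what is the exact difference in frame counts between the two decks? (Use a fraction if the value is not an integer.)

38880/77 frames

351 min = 21060 s.
A emits 24 × 21060 = 505440 frames; B emits 24000/1001 × 21060 = 38880000/77.
Difference = 38880/77 frames (≈ 504.9351); B is behind A.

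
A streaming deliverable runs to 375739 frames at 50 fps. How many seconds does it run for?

Running time = 375739 / (50) = 7514.78 s.

7514.78 seconds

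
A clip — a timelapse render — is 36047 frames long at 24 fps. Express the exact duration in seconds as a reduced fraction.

36047/24 seconds

Running time = 36047 ÷ (24) = 36047 × 1/24 = 36047/24 s.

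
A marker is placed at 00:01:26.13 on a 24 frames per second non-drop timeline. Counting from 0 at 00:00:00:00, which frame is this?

2077

Total seconds to the label: (0 × 3600 + 1 × 60 + 26) = 86.
Frame index = 86 × 24 + 13 = 2077.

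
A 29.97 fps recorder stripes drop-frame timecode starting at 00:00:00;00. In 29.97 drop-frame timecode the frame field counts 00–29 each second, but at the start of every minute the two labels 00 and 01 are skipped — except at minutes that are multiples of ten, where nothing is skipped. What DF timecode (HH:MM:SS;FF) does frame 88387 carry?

00:49:09;07

Each 10-minute DF block holds 10 × 60 × 30 − 9 × 2 = 17982 frames. 88387 ÷ 17982 → 4 full blocks, remainder 16459.
Within the partial block the first minute is 1800 frames and each further minute 1798, so 9 further minute boundaries passed. Total skipped labels = 18 × 4 + 2 × 9 = 90.
Non-drop label index = 88387 + 90 = 88477; at 30 labels/s that is 00:49:09:07, i.e. DF 00:49:09;07.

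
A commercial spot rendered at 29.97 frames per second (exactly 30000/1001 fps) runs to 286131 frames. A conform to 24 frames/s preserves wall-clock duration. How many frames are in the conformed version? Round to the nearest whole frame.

Frames at target rate = 286131 × (24) / (30000/1001) = 286417131/1250 ≈ 229133.705.
Nearest whole frame: 229134.

229134 frames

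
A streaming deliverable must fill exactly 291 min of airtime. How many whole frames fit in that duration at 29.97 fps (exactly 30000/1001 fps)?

291 min = 17460 s.
Frames = 17460 × 30000/1001 = 523800000/1001 ≈ 523276.7233.
Complete frames: 523276.

523276 frames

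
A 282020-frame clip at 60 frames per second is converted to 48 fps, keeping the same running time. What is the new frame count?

Target frames = source frames × (target rate / source rate) = 282020 × (48)/(60) = 282020 × 4/5 = 225616.

225616 frames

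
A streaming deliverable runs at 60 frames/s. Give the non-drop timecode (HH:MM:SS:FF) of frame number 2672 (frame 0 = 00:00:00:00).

00:00:44:32

2672 ÷ 60 = 44 full seconds, remainder 32 frames.
44 s = 0 h 0 min 44 s.
Timecode: 00:00:44:32.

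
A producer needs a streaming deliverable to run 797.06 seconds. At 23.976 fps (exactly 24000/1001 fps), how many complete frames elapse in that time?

Frames = 797.06 × 24000/1001 = 1739040/91 ≈ 19110.3297.
Complete frames: 19110.

19110 frames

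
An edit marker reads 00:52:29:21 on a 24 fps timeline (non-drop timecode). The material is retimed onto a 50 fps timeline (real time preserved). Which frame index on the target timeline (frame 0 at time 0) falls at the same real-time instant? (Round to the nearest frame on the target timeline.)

Source frame index: (0×3600 + 52×60 + 29) × 24 + 21 = 75597.
Real time: 75597 / (24) = 25199/8 s.
Target frame: (25199/8) × (50) = 629975/4 ≈ 157493.750 → 157494.

frame 157494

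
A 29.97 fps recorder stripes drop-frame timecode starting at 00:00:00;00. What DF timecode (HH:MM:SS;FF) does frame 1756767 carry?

Ten DF minutes hold 17982 frames, so frame 1756767 lies in block 97 (frames 1744254–1762235) with 12513 frames into that block.
The block's first minute is 1800 frames and the rest 1798 each; 12513 frames reaches minute 6, so 97 × 18 + 6 × 2 = 1758 labels have been skipped so far.
Adding those back, label number 1756767 + 1758 = 1758525 at 30 labels/s is 58617 s + 15 f = 16 h 16 min 57 s frame 15, i.e. 16:16:57;15.

16:16:57;15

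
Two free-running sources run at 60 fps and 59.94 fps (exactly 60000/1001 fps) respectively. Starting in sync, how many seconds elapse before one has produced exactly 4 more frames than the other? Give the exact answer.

1001/15 seconds

The gap grows by |60000/1001 − 60| = 60/1001 frames per second.
Time for a 4-frame gap: 4 ÷ (60/1001) = 1001/15 s.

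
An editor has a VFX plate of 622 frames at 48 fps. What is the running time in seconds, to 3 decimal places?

12.958 seconds

Running time = 622 × 1/48 = 311/24 s ≈ 12.958 s.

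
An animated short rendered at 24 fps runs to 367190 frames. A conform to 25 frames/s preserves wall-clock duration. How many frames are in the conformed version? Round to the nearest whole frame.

382490 frames

Frames at target rate = 367190 × (25) / (24) = 4589875/12 ≈ 382489.583.
Nearest whole frame: 382490.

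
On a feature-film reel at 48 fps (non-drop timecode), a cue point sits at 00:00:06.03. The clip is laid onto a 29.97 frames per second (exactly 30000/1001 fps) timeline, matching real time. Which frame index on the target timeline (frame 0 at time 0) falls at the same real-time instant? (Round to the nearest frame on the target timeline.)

Source frame index: (0×3600 + 0×60 + 6) × 48 + 3 = 291.
Real time: 291 / (48) = 97/16 s.
Target frame: (97/16) × (30000/1001) = 181875/1001 ≈ 181.693 → 182.

frame 182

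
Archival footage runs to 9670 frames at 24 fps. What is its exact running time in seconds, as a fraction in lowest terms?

Running time = 9670 ÷ (24) = 9670 × 1/24 = 4835/12 s.

4835/12 seconds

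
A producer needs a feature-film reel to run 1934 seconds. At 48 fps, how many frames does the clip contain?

92832 frames

Frames = 1934 × 48 = 92832.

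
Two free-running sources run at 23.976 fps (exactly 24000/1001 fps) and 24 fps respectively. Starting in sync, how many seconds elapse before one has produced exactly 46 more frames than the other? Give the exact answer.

23023/12 seconds

The gap grows by |24 − 24000/1001| = 24/1001 frames per second.
Time for a 46-frame gap: 46 ÷ (24/1001) = 23023/12 s.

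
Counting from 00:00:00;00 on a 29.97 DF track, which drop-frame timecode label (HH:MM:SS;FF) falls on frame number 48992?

00:27:14;22

Each 10-minute DF block holds 10 × 60 × 30 − 9 × 2 = 17982 frames. 48992 ÷ 17982 → 2 full blocks, remainder 13028.
Within the partial block the first minute is 1800 frames and each further minute 1798, so 7 further minute boundaries passed. Total skipped labels = 18 × 2 + 2 × 7 = 50.
Non-drop label index = 48992 + 50 = 49042; at 30 labels/s that is 00:27:14:22, i.e. DF 00:27:14;22.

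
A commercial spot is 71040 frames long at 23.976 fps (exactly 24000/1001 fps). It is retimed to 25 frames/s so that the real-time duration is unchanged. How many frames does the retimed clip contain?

Target frames = source frames × (target rate / source rate) = 71040 × (25)/(24000/1001) = 71040 × 1001/960 = 74074.

74074 frames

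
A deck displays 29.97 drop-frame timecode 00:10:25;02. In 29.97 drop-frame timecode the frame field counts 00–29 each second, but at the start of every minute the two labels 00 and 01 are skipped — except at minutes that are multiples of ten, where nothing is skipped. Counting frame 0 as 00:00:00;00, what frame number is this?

18734

Complete 10-minute blocks: 1, each 17982 frames → 17982.
Remaining 0 whole minutes in the current block: 0 frames.
Within the current minute: 25 × 30 + 2 = 752. Total = 17982 + 0 + 752 = 18734.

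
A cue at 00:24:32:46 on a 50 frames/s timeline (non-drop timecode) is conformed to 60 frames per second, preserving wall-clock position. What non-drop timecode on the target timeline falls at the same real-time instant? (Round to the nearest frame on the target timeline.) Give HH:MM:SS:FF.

Source frame index: (0×3600 + 24×60 + 32) × 50 + 46 = 73646.
Real time: 73646 / (50) = 36823/25 s.
Target frame: (36823/25) × (60) = 441876/5 ≈ 88375.200 → 88375.
At 60 labels/s: frame 88375 → 00:24:32:55.

00:24:32:55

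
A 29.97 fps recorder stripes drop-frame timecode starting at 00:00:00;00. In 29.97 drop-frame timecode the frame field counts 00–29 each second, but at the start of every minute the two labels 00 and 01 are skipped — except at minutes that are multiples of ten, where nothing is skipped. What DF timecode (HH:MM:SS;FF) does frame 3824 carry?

Ten DF minutes hold 17982 frames, so frame 3824 lies in block 0 (frames 0–17981) with 3824 frames into that block.
The block's first minute is 1800 frames and the rest 1798 each; 3824 frames reaches minute 2, so 0 × 18 + 2 × 2 = 4 labels have been skipped so far.
Adding those back, label number 3824 + 4 = 3828 at 30 labels/s is 127 s + 18 f = 0 h 2 min 7 s frame 18, i.e. 00:02:07;18.

00:02:07;18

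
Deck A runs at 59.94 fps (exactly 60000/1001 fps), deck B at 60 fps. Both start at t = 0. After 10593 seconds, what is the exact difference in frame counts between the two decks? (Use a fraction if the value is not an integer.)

A emits 60000/1001 × 10593 = 57780000/91 frames; B emits 60 × 10593 = 635580.
Difference = 57780/91 frames (≈ 634.9451); B is ahead of A.

57780/91 frames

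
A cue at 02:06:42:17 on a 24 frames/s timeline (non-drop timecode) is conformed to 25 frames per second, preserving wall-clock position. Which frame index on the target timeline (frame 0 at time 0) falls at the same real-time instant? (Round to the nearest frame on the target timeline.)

frame 190068

Source frame index: (2×3600 + 6×60 + 42) × 24 + 17 = 182465.
Real time: 182465 / (24) = 182465/24 s.
Target frame: (182465/24) × (25) = 4561625/24 ≈ 190067.708 → 190068.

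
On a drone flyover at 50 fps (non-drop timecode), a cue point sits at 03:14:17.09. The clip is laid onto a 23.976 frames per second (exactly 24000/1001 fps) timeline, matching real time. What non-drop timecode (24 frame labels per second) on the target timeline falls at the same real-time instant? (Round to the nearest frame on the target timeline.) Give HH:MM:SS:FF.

03:14:05:13

Source frame index: (3×3600 + 14×60 + 17) × 50 + 9 = 582859.
Real time: 582859 / (50) = 582859/50 s.
Target frame: (582859/50) × (24000/1001) = 279772320/1001 ≈ 279492.827 → 279493.
At 24 labels/s: frame 279493 → 03:14:05:13.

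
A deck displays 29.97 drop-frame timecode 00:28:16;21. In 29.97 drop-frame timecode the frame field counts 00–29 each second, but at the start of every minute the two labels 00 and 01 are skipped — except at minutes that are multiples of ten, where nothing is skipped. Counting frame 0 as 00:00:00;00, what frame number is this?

Complete 10-minute blocks: 2, each 17982 frames → 35964.
Remaining 8 whole minutes in the current block: 1800 + 7 × 1798 = 14386 frames.
Within the current minute: 16 × 30 + 21 − 2 = 499 (labels ;00/;01 skipped at this minute). Total = 35964 + 14386 + 499 = 50849.

50849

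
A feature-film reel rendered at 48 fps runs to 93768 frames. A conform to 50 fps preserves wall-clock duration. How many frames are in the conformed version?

97675 frames

Target frames = source frames × (target rate / source rate) = 93768 × (50)/(48) = 93768 × 25/24 = 97675.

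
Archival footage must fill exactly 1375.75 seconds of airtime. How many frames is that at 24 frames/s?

33018 frames

Frames = 1375.75 × 24 = 33018.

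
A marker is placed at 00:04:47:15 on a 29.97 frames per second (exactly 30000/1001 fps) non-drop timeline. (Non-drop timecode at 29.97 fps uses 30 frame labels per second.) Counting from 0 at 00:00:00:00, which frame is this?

8625

Total seconds to the label: (0 × 3600 + 4 × 60 + 47) = 287.
Frame index = 287 × 30 + 15 = 8625.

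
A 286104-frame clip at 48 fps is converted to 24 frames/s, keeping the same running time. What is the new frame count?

143052 frames

Target frames = source frames × (target rate / source rate) = 286104 × (24)/(48) = 286104 × 1/2 = 143052.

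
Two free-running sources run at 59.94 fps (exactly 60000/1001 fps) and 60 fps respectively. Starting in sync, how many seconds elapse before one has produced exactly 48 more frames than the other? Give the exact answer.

800.8 seconds

The gap grows by |60 − 60000/1001| = 60/1001 frames per second.
Time for a 48-frame gap: 48 ÷ (60/1001) = 800.8 s.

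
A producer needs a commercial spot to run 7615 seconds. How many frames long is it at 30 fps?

228450 frames

Frames = 7615 × 30 = 228450.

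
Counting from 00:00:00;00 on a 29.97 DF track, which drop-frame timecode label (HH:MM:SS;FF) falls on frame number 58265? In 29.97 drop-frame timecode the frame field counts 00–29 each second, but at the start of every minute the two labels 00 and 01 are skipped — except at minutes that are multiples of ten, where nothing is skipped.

00:32:24;03

Ten DF minutes hold 17982 frames, so frame 58265 lies in block 3 (frames 53946–71927) with 4319 frames into that block.
The block's first minute is 1800 frames and the rest 1798 each; 4319 frames reaches minute 2, so 3 × 18 + 2 × 2 = 58 labels have been skipped so far.
Adding those back, label number 58265 + 58 = 58323 at 30 labels/s is 1944 s + 3 f = 0 h 32 min 24 s frame 3, i.e. 00:32:24;03.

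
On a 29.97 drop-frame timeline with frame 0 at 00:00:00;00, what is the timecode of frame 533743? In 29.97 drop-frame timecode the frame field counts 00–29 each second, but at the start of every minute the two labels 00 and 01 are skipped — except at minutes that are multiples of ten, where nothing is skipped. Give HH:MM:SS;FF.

Ten DF minutes hold 17982 frames, so frame 533743 lies in block 29 (frames 521478–539459) with 12265 frames into that block.
The block's first minute is 1800 frames and the rest 1798 each; 12265 frames reaches minute 6, so 29 × 18 + 6 × 2 = 534 labels have been skipped so far.
Adding those back, label number 533743 + 534 = 534277 at 30 labels/s is 17809 s + 7 f = 4 h 56 min 49 s frame 7, i.e. 04:56:49;07.

04:56:49;07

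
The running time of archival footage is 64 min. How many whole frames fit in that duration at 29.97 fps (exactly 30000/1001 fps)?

64 min = 3840 s.
Frames = 3840 × 30000/1001 = 115200000/1001 ≈ 115084.9151.
Complete frames: 115084.

115084 frames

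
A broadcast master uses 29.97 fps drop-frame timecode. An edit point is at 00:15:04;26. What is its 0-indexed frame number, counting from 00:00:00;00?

Complete 10-minute blocks: 1, each 17982 frames → 17982.
Remaining 5 whole minutes in the current block: 1800 + 4 × 1798 = 8992 frames.
Within the current minute: 4 × 30 + 26 − 2 = 144 (labels ;00/;01 skipped at this minute). Total = 17982 + 8992 + 144 = 27118.

27118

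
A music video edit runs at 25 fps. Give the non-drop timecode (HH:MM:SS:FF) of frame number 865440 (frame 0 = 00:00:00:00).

865440 ÷ 25 = 34617 full seconds, remainder 15 frames.
34617 s = 9 h 36 min 57 s.
Timecode: 09:36:57:15.

09:36:57:15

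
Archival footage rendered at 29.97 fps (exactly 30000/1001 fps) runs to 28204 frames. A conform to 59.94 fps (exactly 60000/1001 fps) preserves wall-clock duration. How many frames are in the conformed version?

Target frames = source frames × (target rate / source rate) = 28204 × (60000/1001)/(30000/1001) = 28204 × 2 = 56408.

56408 frames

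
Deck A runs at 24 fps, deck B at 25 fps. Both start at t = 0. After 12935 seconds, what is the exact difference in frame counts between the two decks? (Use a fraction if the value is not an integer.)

A emits 24 × 12935 = 310440 frames; B emits 25 × 12935 = 323375.
Difference = 12935 frames; B is ahead of A.

12935 frames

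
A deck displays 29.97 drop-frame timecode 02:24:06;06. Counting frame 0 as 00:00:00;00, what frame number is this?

Complete 10-minute blocks: 14, each 17982 frames → 251748.
Remaining 4 whole minutes in the current block: 1800 + 3 × 1798 = 7194 frames.
Within the current minute: 6 × 30 + 6 − 2 = 184 (labels ;00/;01 skipped at this minute). Total = 251748 + 7194 + 184 = 259126.

259126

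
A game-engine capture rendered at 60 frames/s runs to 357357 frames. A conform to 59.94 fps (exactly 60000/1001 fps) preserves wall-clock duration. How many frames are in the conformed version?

Target frames = source frames × (target rate / source rate) = 357357 × (60000/1001)/(60) = 357357 × 1000/1001 = 357000.

357000 frames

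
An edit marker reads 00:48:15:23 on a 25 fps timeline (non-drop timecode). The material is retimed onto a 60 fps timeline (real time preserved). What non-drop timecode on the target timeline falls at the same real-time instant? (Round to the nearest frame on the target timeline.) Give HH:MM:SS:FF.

00:48:15:55

Source frame index: (0×3600 + 48×60 + 15) × 25 + 23 = 72398.
Real time: 72398 / (25) = 72398/25 s.
Target frame: (72398/25) × (60) = 868776/5 ≈ 173755.200 → 173755.
At 60 labels/s: frame 173755 → 00:48:15:55.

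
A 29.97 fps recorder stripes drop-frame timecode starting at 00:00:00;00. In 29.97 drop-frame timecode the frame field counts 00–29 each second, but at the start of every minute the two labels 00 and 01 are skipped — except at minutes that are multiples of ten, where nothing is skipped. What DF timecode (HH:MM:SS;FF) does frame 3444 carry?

Each 10-minute DF block holds 10 × 60 × 30 − 9 × 2 = 17982 frames. 3444 ÷ 17982 → 0 full blocks, remainder 3444.
Within the partial block the first minute is 1800 frames and each further minute 1798, so 1 further minute boundary passed. Total skipped labels = 18 × 0 + 2 × 1 = 2.
Non-drop label index = 3444 + 2 = 3446; at 30 labels/s that is 00:01:54:26, i.e. DF 00:01:54;26.

00:01:54;26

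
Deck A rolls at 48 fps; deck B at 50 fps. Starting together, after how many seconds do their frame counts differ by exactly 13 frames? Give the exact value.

The gap grows by |50 − 48| = 2 frames per second.
Time for a 13-frame gap: 13 ÷ (2) = 6.5 s.

6.5 seconds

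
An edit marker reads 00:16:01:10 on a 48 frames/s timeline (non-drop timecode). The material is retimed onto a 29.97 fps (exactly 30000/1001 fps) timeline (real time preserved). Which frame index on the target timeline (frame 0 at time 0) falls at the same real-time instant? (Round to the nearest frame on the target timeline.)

frame 28807

Source frame index: (0×3600 + 16×60 + 1) × 48 + 10 = 46138.
Real time: 46138 / (48) = 23069/24 s.
Target frame: (23069/24) × (30000/1001) = 28836250/1001 ≈ 28807.443 → 28807.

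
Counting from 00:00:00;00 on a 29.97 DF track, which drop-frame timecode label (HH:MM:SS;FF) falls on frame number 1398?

00:00:46;18

Ten DF minutes hold 17982 frames, so frame 1398 lies in block 0 (frames 0–17981) with 1398 frames into that block.
The block's first minute is 1800 frames and the rest 1798 each; 1398 frames reaches minute 0, so 0 × 18 + 0 × 2 = 0 labels have been skipped so far.
Adding those back, label number 1398 + 0 = 1398 at 30 labels/s is 46 s + 18 f = 0 h 0 min 46 s frame 18, i.e. 00:00:46;18.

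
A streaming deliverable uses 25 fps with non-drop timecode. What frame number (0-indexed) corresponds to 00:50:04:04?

Total seconds to the label: (0 × 3600 + 50 × 60 + 4) = 3004.
Frame index = 3004 × 25 + 4 = 75104.

frame 75104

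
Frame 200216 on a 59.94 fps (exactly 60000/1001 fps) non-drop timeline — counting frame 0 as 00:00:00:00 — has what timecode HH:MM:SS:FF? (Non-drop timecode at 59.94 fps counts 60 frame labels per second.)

00:55:36:56

200216 ÷ 60 = 3336 full seconds, remainder 56 frames.
3336 s = 0 h 55 min 36 s.
Timecode: 00:55:36:56.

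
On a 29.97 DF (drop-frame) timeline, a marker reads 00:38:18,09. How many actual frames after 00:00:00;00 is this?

68879

As if non-drop at 30 labels/s: (0 × 3600 + 38 × 60 + 18) × 30 + 9 = 68949.
Minute boundaries passed: 38; those not divisible by 10: 38 − 3 = 35; dropped labels = 2 × 35 = 70.
Actual frame index = 68949 − 70 = 68879.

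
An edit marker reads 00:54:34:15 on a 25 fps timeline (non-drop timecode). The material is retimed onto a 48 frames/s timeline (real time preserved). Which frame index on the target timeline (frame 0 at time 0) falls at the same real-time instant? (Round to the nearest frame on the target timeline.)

Source frame index: (0×3600 + 54×60 + 34) × 25 + 15 = 81865.
Real time: 81865 / (25) = 16373/5 s.
Target frame: (16373/5) × (48) = 785904/5 ≈ 157180.800 → 157181.

frame 157181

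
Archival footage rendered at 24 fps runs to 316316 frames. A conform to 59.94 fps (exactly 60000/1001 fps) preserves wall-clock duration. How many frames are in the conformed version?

Target frames = source frames × (target rate / source rate) = 316316 × (60000/1001)/(24) = 316316 × 2500/1001 = 790000.

790000 frames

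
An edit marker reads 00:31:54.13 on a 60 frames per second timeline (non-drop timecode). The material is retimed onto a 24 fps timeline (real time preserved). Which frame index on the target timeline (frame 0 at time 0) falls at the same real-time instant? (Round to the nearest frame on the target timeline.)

Source frame index: (0×3600 + 31×60 + 54) × 60 + 13 = 114853.
Real time: 114853 / (60) = 114853/60 s.
Target frame: (114853/60) × (24) = 229706/5 ≈ 45941.200 → 45941.

frame 45941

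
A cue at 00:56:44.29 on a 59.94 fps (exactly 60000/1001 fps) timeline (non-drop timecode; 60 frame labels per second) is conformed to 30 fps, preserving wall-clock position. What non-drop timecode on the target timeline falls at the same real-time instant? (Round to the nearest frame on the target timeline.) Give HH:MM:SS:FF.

00:56:47:27

Source frame index: (0×3600 + 56×60 + 44) × 60 + 29 = 204269.
Real time: 204269 / (60000/1001) = 204473269/60000 s.
Target frame: (204473269/60000) × (30) = 204473269/2000 ≈ 102236.635 → 102237.
At 30 labels/s: frame 102237 → 00:56:47:27.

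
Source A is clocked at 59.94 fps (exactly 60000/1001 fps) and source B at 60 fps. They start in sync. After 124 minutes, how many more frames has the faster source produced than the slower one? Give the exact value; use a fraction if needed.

446400/1001 frames

124 min = 7440 s.
A emits 60000/1001 × 7440 = 446400000/1001 frames; B emits 60 × 7440 = 446400.
Difference = 446400/1001 frames (≈ 445.9540); B is ahead of A.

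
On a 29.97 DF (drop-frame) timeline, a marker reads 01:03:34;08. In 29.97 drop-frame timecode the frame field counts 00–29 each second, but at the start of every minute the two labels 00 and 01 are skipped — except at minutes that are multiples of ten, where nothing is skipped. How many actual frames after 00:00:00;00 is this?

As if non-drop at 30 labels/s: (1 × 3600 + 3 × 60 + 34) × 30 + 8 = 114428.
Minute boundaries passed: 63; those not divisible by 10: 63 − 6 = 57; dropped labels = 2 × 57 = 114.
Actual frame index = 114428 − 114 = 114314.

114314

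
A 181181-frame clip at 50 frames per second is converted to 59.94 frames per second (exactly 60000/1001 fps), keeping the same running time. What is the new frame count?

217200 frames

Target frames = source frames × (target rate / source rate) = 181181 × (60000/1001)/(50) = 181181 × 1200/1001 = 217200.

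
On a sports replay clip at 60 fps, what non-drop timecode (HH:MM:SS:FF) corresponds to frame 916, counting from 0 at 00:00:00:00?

00:00:15:16

916 ÷ 60 = 15 full seconds, remainder 16 frames.
15 s = 0 h 0 min 15 s.
Timecode: 00:00:15:16.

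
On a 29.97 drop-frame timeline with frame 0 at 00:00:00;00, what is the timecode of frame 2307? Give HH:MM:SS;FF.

Each 10-minute DF block holds 10 × 60 × 30 − 9 × 2 = 17982 frames. 2307 ÷ 17982 → 0 full blocks, remainder 2307.
Within the partial block the first minute is 1800 frames and each further minute 1798, so 1 further minute boundary passed. Total skipped labels = 18 × 0 + 2 × 1 = 2.
Non-drop label index = 2307 + 2 = 2309; at 30 labels/s that is 00:01:16:29, i.e. DF 00:01:16;29.

00:01:16;29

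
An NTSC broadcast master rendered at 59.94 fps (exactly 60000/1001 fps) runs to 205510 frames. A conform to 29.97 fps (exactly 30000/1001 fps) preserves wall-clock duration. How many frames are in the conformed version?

102755 frames

Target frames = source frames × (target rate / source rate) = 205510 × (30000/1001)/(60000/1001) = 205510 × 1/2 = 102755.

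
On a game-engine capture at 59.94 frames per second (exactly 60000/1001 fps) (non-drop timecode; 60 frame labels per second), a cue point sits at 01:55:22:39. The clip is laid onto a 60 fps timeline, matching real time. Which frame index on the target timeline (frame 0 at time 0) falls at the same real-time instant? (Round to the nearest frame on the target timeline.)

Source frame index: (1×3600 + 55×60 + 22) × 60 + 39 = 415359.
Real time: 415359 / (60000/1001) = 138591453/20000 s.
Target frame: (138591453/20000) × (60) = 415774359/1000 ≈ 415774.359 → 415774.

frame 415774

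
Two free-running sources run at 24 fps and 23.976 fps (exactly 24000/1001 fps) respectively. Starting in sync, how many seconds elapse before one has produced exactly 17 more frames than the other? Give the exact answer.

17017/24 seconds

The gap grows by |24000/1001 − 24| = 24/1001 frames per second.
Time for a 17-frame gap: 17 ÷ (24/1001) = 17017/24 s.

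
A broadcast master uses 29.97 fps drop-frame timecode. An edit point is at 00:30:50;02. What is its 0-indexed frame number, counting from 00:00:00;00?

55448

As if non-drop at 30 labels/s: (0 × 3600 + 30 × 60 + 50) × 30 + 2 = 55502.
Minute boundaries passed: 30; those not divisible by 10: 30 − 3 = 27; dropped labels = 2 × 27 = 54.
Actual frame index = 55502 − 54 = 55448.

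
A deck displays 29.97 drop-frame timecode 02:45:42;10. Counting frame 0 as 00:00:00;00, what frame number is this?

As if non-drop at 30 labels/s: (2 × 3600 + 45 × 60 + 42) × 30 + 10 = 298270.
Minute boundaries passed: 165; those not divisible by 10: 165 − 16 = 149; dropped labels = 2 × 149 = 298.
Actual frame index = 298270 − 298 = 297972.

297972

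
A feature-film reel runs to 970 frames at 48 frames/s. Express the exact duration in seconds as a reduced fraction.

Running time = 970 ÷ (48) = 970 × 1/48 = 485/24 s.

485/24 seconds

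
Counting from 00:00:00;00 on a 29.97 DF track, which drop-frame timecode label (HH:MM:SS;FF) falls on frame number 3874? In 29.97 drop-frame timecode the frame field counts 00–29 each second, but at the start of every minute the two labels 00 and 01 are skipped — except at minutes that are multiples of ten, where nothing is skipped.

Each 10-minute DF block holds 10 × 60 × 30 − 9 × 2 = 17982 frames. 3874 ÷ 17982 → 0 full blocks, remainder 3874.
Within the partial block the first minute is 1800 frames and each further minute 1798, so 2 further minute boundaries passed. Total skipped labels = 18 × 0 + 2 × 2 = 4.
Non-drop label index = 3874 + 4 = 3878; at 30 labels/s that is 00:02:09:08, i.e. DF 00:02:09;08.

00:02:09;08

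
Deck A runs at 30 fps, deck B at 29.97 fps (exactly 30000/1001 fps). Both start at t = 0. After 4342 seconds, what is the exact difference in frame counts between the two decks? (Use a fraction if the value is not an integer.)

A emits 30 × 4342 = 130260 frames; B emits 30000/1001 × 4342 = 10020000/77.
Difference = 10020/77 frames (≈ 130.1299); B is behind A.

10020/77 frames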